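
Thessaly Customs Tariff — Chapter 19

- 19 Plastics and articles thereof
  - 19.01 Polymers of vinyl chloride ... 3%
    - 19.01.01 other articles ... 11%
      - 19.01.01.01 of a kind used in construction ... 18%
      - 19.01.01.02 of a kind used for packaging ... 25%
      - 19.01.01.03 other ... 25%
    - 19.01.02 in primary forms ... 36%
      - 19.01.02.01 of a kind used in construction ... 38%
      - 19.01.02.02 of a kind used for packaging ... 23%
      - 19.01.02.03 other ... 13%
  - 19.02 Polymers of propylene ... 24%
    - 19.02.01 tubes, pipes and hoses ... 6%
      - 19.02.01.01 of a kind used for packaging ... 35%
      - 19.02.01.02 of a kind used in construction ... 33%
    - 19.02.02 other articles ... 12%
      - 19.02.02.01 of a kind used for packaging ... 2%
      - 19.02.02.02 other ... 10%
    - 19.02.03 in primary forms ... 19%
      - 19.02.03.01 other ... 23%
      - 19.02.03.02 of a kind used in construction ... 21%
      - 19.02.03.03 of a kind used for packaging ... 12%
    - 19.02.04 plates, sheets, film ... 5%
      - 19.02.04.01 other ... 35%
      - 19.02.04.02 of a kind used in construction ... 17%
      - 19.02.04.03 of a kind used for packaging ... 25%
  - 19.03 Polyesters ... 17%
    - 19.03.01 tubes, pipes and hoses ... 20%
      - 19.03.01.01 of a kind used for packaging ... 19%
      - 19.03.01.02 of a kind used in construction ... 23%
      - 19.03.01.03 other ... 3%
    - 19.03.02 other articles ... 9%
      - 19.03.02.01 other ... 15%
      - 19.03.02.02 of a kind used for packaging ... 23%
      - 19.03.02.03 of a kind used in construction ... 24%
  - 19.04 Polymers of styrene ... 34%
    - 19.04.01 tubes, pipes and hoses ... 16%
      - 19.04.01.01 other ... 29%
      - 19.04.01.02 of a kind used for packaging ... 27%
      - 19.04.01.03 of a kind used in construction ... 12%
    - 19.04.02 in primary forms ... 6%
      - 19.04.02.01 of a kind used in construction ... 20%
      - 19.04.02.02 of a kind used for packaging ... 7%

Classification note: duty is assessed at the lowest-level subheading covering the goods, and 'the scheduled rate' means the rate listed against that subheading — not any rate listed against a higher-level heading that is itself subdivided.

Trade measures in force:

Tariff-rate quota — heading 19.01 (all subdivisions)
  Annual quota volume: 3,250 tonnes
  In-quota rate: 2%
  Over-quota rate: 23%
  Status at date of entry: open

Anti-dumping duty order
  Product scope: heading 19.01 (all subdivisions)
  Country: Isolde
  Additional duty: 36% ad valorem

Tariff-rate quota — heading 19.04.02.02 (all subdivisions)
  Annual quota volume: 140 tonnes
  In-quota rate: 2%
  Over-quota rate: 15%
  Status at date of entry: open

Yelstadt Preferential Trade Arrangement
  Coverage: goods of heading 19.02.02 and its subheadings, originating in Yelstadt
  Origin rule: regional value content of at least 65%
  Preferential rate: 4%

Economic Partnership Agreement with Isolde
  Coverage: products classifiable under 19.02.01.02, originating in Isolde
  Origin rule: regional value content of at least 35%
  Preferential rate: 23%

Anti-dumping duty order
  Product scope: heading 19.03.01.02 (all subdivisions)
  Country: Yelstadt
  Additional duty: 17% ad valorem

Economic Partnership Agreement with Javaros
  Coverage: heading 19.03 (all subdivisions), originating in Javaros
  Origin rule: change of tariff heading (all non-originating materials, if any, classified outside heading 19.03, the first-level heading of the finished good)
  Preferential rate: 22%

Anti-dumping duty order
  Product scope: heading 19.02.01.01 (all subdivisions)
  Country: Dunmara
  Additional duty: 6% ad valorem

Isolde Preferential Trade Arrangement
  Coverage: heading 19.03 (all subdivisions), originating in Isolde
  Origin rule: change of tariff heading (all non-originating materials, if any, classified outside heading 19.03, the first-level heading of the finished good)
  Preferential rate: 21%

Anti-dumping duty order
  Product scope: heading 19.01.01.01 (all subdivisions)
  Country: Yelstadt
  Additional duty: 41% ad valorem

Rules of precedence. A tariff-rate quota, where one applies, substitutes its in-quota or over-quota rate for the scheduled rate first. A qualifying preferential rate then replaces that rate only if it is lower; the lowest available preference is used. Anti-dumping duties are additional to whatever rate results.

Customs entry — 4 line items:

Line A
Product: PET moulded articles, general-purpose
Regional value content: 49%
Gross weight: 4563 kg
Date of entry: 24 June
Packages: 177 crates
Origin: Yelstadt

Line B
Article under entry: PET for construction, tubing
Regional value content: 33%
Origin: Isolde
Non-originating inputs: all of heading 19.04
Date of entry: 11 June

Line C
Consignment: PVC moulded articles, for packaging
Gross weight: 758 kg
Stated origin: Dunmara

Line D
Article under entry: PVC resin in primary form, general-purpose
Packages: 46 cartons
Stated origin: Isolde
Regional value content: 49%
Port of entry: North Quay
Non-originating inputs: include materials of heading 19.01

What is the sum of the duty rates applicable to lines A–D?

Line A: PET → 19.03; moulded articles → 19.03.02; general-purpose → 19.03.02.01. Scheduled 15%. Yelstadt agreement on 19.02.02: 19.03.02.01 not covered. → 15%.
Line B: PET → 19.03; tubing → 19.03.01; for construction → 19.03.01.02. Scheduled 23%. Isolde agreement on 19.02.01.02: 19.03.01.02 not covered; Isolde agreement on 19.03: CTH met → 21% available; preferential 21%. → 21%.
Line C: PVC → 19.01; moulded articles → 19.01.01; for packaging → 19.01.01.02. Scheduled 25%. quota on 19.01 open → in-quota 2%. → 2%.
Line D: PVC → 19.01; resin in primary form → 19.01.02; general-purpose → 19.01.02.03. Scheduled 13%. quota on 19.01 open → in-quota 2%; Isolde agreement on 19.02.01.02: 19.01.02.03 not covered; Isolde agreement on 19.03: 19.01.02.03 not covered; anti-dumping (Isolde, 19.01): +36%; total 2% + 36% = 38%. → 38%.
Sum: 15% + 21% + 2% + 38% = 76%.

76%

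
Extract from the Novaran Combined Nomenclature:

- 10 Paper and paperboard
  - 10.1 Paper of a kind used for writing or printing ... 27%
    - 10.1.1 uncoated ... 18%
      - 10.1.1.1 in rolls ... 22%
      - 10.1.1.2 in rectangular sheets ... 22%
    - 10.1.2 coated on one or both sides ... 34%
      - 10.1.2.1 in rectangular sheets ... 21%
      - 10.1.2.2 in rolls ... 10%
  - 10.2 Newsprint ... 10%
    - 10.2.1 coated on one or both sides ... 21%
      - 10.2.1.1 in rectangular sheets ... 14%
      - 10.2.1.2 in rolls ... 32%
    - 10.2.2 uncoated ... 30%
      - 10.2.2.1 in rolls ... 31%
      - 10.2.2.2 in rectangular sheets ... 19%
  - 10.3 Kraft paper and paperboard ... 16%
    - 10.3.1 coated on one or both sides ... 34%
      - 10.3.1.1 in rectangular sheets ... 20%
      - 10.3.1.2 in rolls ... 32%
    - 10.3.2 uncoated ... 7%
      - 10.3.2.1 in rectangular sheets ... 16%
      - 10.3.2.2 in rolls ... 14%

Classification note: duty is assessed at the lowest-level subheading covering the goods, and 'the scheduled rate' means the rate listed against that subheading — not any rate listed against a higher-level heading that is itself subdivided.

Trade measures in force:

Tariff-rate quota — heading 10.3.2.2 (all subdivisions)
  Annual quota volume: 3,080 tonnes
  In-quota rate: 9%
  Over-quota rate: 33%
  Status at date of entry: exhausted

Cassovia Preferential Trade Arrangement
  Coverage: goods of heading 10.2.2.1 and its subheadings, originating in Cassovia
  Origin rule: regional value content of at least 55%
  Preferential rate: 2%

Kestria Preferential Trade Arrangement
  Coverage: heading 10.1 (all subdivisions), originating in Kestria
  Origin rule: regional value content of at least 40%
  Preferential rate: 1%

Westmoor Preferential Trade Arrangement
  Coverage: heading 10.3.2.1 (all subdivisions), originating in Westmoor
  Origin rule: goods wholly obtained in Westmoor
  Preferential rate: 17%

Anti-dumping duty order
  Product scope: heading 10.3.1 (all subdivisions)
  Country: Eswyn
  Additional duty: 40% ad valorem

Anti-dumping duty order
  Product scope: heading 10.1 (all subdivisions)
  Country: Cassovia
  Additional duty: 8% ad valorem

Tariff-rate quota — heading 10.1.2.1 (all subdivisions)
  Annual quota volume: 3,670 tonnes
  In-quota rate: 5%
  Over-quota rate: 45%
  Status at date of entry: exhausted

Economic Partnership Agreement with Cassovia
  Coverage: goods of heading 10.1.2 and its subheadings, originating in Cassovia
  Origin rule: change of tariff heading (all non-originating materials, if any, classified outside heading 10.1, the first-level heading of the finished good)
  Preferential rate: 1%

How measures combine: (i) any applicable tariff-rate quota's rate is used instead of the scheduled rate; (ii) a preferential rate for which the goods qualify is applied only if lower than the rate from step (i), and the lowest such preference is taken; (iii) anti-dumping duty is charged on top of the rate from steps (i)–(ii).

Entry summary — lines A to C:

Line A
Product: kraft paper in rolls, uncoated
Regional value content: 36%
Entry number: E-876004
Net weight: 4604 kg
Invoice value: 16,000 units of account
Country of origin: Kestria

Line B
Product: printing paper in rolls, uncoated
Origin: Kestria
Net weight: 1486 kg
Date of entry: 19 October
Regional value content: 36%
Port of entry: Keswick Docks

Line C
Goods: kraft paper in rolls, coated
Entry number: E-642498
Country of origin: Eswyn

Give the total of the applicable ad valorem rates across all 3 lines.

127%

Line A: kraft paper → 10.3; uncoated → 10.3.2; in rolls → 10.3.2.2. Scheduled 14%. quota on 10.3.2.2 exhausted → over-quota 33%; Kestria agreement on 10.1: 10.3.2.2 not covered. → 33%.
Line B: printing paper → 10.1; uncoated → 10.1.1; in rolls → 10.1.1.1. Scheduled 22%. Kestria agreement on 10.1: RVC < 40%. → 22%.
Line C: kraft paper → 10.3; coated → 10.3.1; in rolls → 10.3.1.2. Scheduled 32%. anti-dumping (Eswyn, 10.3.1): +40%; total 32% + 40% = 72%. → 72%.
Sum: 33% + 22% + 72% = 127%.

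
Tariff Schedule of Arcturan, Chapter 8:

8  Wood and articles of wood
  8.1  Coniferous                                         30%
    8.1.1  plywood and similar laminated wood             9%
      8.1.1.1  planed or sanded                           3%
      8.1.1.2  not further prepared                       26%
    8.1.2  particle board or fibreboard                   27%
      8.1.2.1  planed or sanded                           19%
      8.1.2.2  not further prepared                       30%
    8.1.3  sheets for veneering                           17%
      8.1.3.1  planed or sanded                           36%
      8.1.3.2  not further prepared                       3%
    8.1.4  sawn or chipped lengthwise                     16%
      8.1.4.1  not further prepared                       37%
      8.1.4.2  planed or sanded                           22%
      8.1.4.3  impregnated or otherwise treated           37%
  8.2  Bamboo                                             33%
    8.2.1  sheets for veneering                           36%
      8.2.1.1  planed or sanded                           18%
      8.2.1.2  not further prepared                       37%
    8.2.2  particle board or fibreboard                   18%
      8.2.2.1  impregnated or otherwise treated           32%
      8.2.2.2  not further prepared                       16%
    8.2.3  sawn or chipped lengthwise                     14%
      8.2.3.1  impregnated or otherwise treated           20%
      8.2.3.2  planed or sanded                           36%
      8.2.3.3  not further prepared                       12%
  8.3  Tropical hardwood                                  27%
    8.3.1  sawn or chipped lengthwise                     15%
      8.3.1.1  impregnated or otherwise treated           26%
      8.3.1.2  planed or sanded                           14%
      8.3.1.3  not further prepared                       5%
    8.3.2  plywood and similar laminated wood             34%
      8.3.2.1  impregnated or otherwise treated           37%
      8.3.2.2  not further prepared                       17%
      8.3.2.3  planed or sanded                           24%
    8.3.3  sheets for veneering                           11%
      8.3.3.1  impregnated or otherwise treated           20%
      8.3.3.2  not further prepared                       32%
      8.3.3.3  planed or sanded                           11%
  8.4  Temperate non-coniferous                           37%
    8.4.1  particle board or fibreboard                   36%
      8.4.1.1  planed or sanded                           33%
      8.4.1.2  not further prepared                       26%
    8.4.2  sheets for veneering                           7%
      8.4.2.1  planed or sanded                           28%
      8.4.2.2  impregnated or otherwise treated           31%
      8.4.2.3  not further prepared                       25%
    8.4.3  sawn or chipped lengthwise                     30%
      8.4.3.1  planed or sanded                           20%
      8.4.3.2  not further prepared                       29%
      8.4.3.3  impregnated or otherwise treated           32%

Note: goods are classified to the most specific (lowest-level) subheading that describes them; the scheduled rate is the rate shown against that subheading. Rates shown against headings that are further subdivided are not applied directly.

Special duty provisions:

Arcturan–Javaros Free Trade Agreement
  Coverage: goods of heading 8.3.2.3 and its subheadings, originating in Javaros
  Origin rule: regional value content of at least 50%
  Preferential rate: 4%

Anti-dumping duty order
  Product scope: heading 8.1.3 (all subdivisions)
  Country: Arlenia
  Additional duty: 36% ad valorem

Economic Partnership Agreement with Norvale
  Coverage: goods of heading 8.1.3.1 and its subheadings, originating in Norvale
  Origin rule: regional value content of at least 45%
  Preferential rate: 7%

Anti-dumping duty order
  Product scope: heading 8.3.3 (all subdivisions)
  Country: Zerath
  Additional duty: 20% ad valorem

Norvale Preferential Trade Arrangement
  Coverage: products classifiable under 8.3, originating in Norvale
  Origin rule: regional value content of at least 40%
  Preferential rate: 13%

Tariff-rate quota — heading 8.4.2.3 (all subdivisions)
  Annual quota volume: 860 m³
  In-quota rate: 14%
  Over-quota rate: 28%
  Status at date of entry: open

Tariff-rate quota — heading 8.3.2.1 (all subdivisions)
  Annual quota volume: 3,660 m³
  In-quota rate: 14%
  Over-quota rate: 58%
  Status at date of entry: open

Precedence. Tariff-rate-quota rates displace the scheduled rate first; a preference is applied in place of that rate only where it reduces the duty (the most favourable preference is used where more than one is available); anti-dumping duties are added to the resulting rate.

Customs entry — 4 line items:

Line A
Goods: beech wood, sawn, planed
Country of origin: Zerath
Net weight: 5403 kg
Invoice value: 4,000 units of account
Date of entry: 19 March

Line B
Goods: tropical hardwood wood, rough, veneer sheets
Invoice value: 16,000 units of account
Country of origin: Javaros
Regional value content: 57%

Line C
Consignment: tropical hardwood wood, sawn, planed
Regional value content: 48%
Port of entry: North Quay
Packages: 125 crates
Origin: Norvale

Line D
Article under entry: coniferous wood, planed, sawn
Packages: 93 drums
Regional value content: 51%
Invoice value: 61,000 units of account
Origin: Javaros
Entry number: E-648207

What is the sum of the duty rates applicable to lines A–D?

Line A: beech → 8.4; sawn → 8.4.3; planed → 8.4.3.1. Scheduled 20%. No special measure applies. → 20%.
Line B: tropical hardwood → 8.3; veneer sheets → 8.3.3; rough → 8.3.3.2. Scheduled 32%. Javaros agreement on 8.3.2.3: 8.3.3.2 not covered. → 32%.
Line C: tropical hardwood → 8.3; sawn → 8.3.1; planed → 8.3.1.2. Scheduled 14%. Norvale agreement on 8.1.3.1: 8.3.1.2 not covered; Norvale agreement on 8.3: RVC ≥ 40% → 13% available; preferential 13%. → 13%.
Line D: coniferous → 8.1; sawn → 8.1.4; planed → 8.1.4.2. Scheduled 22%. Javaros agreement on 8.3.2.3: 8.1.4.2 not covered. → 22%.
Sum: 20% + 32% + 13% + 22% = 87%.

87%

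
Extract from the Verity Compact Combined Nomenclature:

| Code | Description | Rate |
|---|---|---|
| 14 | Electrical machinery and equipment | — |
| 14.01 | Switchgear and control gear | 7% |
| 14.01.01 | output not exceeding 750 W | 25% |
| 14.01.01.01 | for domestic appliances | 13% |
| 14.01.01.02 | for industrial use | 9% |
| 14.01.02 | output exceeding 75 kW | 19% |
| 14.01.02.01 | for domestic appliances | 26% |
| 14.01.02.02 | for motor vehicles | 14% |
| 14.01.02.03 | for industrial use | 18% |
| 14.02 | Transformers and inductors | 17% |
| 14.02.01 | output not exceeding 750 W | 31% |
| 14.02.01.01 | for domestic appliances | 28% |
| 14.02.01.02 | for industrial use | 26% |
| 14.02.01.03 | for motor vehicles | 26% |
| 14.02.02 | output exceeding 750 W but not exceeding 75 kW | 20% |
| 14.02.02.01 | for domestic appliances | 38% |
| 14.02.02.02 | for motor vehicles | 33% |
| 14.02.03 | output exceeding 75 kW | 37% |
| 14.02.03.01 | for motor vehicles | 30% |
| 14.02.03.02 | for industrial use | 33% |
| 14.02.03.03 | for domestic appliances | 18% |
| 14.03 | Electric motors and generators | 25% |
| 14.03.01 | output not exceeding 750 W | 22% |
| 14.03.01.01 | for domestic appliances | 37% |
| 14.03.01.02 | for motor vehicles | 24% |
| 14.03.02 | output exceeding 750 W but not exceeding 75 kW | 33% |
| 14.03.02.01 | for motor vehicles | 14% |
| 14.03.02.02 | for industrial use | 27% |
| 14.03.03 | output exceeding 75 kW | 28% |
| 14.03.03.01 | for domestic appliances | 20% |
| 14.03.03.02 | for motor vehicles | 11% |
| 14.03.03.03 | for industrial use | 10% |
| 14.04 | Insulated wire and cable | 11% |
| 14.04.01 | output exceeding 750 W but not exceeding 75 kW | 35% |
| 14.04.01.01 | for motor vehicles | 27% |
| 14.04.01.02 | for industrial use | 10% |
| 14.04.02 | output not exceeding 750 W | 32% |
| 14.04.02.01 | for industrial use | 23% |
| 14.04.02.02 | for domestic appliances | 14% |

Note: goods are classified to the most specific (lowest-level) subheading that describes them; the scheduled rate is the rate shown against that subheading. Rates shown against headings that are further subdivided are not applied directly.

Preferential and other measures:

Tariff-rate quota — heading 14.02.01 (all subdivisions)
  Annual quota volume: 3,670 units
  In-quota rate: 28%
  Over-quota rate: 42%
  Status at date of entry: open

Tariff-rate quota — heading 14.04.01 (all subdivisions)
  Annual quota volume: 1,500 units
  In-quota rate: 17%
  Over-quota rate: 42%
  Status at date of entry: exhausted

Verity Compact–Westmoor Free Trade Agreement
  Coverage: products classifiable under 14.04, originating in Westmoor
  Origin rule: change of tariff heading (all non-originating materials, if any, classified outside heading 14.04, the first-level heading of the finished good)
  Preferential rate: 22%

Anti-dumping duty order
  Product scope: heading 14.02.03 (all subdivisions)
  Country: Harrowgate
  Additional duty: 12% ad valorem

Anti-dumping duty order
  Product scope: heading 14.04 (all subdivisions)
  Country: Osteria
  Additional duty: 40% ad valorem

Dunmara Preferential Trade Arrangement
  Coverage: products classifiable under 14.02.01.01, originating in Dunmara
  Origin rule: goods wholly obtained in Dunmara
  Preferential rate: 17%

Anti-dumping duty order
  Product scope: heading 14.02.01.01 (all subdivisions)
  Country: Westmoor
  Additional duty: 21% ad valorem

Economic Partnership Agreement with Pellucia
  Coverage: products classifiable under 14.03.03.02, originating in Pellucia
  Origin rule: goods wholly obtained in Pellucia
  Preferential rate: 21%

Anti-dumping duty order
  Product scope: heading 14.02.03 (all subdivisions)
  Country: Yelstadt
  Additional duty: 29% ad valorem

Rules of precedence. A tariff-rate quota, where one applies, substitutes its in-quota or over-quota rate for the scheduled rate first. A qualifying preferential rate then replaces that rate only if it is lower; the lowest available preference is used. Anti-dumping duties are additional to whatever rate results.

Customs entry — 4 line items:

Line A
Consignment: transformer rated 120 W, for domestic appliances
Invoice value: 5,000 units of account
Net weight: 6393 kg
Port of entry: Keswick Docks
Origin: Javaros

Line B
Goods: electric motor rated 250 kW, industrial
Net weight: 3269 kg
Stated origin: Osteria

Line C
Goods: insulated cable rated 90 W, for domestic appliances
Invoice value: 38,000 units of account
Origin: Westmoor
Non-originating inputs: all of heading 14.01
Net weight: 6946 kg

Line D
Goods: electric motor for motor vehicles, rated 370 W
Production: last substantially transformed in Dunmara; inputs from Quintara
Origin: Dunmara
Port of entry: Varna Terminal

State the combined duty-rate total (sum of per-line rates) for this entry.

Line A: transformer → 14.02; rated 120 W → 14.02.01; for domestic appliances → 14.02.01.01. Scheduled 28%. quota on 14.02.01 open → in-quota 28%. → 28%.
Line B: electric motor → 14.03; rated 250 kW → 14.03.03; industrial → 14.03.03.03. Scheduled 10%. No special measure applies. → 10%.
Line C: insulated cable → 14.04; rated 90 W → 14.04.02; for domestic appliances → 14.04.02.02. Scheduled 14%. Westmoor agreement on 14.04: CTH met → 22% available; preference 22% not lower than 14% → no reduction. → 14%.
Line D: electric motor → 14.03; rated 370 W → 14.03.01; for motor vehicles → 14.03.01.02. Scheduled 24%. Dunmara agreement on 14.02.01.01: 14.03.01.02 not covered. → 24%.
Sum: 28% + 10% + 14% + 24% = 76%.

76%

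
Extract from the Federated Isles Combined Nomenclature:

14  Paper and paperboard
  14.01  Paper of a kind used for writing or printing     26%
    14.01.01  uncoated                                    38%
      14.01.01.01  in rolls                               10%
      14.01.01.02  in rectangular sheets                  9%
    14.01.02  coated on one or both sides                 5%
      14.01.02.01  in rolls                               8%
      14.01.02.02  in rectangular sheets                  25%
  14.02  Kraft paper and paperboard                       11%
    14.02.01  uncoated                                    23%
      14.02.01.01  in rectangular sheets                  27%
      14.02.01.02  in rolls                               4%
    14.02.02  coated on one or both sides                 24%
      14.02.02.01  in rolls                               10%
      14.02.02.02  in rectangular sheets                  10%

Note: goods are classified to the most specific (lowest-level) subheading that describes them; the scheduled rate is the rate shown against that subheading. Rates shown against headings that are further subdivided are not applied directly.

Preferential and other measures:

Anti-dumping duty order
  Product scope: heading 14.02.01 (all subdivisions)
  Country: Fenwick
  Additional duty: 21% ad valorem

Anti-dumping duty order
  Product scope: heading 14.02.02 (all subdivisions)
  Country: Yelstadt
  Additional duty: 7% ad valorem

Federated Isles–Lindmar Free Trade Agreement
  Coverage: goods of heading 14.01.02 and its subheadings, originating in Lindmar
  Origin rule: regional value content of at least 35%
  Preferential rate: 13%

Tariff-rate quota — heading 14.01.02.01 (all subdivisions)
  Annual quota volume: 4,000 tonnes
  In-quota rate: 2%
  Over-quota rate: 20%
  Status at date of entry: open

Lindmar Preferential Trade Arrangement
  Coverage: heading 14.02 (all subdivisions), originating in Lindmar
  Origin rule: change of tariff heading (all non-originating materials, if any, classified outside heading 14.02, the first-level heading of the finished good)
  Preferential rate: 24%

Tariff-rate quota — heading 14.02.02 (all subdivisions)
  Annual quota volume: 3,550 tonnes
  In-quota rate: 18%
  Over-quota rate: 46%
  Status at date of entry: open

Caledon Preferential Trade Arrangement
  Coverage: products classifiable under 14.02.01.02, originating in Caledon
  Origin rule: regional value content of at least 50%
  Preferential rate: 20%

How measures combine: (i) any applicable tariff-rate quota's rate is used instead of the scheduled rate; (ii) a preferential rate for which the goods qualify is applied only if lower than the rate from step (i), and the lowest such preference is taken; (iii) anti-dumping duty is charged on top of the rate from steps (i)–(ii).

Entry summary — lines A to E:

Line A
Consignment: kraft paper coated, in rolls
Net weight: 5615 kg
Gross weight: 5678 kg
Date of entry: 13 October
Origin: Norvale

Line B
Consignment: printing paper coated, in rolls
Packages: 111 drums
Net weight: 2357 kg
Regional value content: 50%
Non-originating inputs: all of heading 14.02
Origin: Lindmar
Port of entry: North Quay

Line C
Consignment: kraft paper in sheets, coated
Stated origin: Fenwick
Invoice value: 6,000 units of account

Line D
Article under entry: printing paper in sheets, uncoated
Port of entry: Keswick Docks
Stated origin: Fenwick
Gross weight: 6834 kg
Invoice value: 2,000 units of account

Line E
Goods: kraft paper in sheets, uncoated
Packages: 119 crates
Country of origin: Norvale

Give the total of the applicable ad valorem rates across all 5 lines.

74%

Line A: kraft paper → 14.02; coated → 14.02.02; in rolls → 14.02.02.01. Scheduled 10%. quota on 14.02.02 open → in-quota 18%. → 18%.
Line B: printing paper → 14.01; coated → 14.01.02; in rolls → 14.01.02.01. Scheduled 8%. quota on 14.01.02.01 open → in-quota 2%; Lindmar agreement on 14.01.02: RVC ≥ 35% → 13% available; Lindmar agreement on 14.02: 14.01.02.01 not covered; preference 13% not lower than 2% → no reduction. → 2%.
Line C: kraft paper → 14.02; coated → 14.02.02; in sheets → 14.02.02.02. Scheduled 10%. quota on 14.02.02 open → in-quota 18%. → 18%.
Line D: printing paper → 14.01; uncoated → 14.01.01; in sheets → 14.01.01.02. Scheduled 9%. No special measure applies. → 9%.
Line E: kraft paper → 14.02; uncoated → 14.02.01; in sheets → 14.02.01.01. Scheduled 27%. No special measure applies. → 27%.
Sum: 18% + 2% + 18% + 9% + 27% = 74%.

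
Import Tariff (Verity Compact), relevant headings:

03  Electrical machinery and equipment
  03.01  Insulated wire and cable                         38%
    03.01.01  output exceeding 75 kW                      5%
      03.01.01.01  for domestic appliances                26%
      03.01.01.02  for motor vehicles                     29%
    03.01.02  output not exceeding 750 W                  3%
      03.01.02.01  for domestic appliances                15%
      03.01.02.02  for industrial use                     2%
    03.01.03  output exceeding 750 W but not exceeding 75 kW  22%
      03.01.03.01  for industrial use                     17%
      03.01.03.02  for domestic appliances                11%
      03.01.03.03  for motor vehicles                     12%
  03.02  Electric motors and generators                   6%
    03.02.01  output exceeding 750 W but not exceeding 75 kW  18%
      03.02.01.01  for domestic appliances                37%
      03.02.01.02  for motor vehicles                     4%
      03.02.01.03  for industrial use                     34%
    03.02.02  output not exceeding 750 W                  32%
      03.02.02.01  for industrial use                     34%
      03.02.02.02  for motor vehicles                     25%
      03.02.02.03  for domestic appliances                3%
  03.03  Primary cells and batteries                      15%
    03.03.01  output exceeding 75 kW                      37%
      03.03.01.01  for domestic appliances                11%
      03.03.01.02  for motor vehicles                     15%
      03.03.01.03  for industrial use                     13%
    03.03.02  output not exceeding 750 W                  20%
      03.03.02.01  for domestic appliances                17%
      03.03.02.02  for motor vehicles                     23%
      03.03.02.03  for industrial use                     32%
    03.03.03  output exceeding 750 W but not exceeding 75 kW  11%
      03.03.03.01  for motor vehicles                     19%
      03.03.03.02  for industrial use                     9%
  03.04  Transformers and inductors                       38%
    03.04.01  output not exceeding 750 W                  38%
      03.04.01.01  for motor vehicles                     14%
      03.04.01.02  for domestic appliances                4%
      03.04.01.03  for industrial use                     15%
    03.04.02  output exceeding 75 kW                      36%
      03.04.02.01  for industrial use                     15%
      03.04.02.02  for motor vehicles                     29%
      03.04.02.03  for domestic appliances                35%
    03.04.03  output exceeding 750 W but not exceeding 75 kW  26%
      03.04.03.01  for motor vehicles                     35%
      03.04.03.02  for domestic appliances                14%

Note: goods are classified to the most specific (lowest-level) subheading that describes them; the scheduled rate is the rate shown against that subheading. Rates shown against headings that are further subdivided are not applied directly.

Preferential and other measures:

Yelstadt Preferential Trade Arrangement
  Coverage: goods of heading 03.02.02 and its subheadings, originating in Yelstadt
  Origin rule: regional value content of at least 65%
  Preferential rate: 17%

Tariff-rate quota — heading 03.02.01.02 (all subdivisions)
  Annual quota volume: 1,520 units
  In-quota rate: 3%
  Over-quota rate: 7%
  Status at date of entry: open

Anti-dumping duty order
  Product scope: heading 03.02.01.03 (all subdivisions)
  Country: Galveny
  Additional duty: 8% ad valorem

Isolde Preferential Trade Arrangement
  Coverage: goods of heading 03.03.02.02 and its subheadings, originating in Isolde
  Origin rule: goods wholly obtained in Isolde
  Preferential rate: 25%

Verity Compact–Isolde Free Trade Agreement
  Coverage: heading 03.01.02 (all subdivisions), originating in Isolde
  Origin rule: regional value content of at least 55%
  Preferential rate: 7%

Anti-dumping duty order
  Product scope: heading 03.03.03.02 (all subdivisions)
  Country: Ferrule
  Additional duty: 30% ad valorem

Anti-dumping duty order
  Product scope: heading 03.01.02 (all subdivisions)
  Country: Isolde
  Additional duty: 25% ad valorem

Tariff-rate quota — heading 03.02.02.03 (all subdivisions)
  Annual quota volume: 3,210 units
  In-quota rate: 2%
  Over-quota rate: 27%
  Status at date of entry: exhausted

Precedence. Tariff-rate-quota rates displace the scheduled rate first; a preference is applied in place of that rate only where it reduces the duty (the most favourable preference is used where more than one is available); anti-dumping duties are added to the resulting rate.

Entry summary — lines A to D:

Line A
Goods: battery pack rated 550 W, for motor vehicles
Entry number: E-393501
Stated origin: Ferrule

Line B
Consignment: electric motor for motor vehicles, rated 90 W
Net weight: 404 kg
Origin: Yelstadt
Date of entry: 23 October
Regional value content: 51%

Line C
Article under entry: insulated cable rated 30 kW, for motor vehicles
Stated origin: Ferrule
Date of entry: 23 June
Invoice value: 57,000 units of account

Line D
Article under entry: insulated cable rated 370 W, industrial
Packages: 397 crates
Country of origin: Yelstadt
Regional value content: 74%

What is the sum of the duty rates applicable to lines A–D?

62%

Line A: battery pack → 03.03; rated 550 W → 03.03.02; for motor vehicles → 03.03.02.02. Scheduled 23%. No special measure applies. → 23%.
Line B: electric motor → 03.02; rated 90 W → 03.02.02; for motor vehicles → 03.02.02.02. Scheduled 25%. Yelstadt agreement on 03.02.02: RVC < 65%. → 25%.
Line C: insulated cable → 03.01; rated 30 kW → 03.01.03; for motor vehicles → 03.01.03.03. Scheduled 12%. No special measure applies. → 12%.
Line D: insulated cable → 03.01; rated 370 W → 03.01.02; industrial → 03.01.02.02. Scheduled 2%. Yelstadt agreement on 03.02.02: 03.01.02.02 not covered. → 2%.
Sum: 23% + 25% + 12% + 2% = 62%.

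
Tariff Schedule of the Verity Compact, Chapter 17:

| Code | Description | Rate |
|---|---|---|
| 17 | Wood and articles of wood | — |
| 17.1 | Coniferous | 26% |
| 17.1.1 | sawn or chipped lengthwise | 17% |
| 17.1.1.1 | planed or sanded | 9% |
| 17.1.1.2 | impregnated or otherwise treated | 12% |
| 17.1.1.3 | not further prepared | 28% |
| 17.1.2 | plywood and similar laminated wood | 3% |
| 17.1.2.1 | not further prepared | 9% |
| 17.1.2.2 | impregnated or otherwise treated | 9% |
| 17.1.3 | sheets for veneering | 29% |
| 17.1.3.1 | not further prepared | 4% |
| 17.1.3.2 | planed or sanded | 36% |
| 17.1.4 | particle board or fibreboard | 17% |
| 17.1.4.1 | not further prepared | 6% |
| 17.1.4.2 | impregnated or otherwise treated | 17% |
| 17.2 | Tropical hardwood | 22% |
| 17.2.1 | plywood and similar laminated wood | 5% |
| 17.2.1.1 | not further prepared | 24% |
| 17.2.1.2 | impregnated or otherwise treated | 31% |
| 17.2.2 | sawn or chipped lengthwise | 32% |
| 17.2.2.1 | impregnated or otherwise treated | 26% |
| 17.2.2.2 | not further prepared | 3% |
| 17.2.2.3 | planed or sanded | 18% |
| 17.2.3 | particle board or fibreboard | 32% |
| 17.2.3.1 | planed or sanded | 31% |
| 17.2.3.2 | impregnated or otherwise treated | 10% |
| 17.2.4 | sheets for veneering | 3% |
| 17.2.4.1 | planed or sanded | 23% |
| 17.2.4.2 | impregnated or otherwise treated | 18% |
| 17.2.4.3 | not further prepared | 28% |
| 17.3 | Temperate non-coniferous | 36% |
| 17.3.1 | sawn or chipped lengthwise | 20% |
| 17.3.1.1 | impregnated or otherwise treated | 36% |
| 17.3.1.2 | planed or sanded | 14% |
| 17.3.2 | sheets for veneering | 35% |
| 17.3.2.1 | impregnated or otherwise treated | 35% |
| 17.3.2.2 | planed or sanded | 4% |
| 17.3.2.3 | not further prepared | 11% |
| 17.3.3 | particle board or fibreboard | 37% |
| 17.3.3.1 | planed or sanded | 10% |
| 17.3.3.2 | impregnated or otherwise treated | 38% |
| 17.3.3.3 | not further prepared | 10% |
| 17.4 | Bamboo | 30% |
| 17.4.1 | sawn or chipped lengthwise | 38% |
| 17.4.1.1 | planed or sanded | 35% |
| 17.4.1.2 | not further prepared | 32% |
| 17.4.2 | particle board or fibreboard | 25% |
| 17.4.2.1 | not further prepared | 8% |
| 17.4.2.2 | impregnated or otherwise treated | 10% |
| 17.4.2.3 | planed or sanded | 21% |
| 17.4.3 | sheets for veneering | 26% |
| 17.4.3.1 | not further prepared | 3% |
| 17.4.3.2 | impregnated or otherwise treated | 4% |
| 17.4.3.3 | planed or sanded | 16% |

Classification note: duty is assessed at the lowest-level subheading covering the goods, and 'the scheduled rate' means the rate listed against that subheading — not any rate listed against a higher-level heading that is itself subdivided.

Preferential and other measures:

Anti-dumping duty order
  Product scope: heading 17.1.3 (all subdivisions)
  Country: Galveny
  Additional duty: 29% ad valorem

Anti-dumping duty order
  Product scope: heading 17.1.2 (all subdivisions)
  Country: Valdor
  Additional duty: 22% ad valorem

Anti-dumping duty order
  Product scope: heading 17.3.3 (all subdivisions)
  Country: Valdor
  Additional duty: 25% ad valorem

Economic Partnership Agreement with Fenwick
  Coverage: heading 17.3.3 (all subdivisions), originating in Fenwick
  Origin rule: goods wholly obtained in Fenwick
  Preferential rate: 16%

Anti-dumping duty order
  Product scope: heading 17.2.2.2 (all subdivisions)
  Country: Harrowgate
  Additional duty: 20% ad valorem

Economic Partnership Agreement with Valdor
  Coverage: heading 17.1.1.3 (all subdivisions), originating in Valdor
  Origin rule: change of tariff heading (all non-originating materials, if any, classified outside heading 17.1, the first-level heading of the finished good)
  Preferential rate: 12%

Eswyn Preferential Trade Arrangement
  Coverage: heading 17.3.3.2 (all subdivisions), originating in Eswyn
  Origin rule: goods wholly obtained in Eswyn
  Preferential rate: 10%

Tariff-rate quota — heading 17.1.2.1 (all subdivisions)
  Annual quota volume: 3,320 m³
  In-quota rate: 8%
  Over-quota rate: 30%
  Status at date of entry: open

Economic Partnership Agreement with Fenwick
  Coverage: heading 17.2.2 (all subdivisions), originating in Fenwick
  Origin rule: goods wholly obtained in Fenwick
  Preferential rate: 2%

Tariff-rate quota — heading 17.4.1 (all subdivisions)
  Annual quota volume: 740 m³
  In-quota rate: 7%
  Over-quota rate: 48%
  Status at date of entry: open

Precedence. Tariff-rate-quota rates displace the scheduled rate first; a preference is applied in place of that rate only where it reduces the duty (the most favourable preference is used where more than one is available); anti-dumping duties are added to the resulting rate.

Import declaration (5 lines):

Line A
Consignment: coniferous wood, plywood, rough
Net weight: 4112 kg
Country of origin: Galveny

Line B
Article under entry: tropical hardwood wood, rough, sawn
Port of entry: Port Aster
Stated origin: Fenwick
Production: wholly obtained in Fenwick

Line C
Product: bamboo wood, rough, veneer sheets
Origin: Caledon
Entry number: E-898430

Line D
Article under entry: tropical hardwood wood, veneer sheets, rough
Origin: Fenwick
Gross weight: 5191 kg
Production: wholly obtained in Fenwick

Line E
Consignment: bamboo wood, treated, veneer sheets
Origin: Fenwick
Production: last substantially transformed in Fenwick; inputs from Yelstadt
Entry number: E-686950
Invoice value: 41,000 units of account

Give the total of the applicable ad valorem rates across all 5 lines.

Line A: coniferous → 17.1; plywood → 17.1.2; rough → 17.1.2.1. Scheduled 9%. quota on 17.1.2.1 open → in-quota 8%. → 8%.
Line B: tropical hardwood → 17.2; sawn → 17.2.2; rough → 17.2.2.2. Scheduled 3%. Fenwick agreement on 17.3.3: 17.2.2.2 not covered; Fenwick agreement on 17.2.2: wholly obtained → 2% available; preferential 2%. → 2%.
Line C: bamboo → 17.4; veneer sheets → 17.4.3; rough → 17.4.3.1. Scheduled 3%. No special measure applies. → 3%.
Line D: tropical hardwood → 17.2; veneer sheets → 17.2.4; rough → 17.2.4.3. Scheduled 28%. Fenwick agreement on 17.3.3: 17.2.4.3 not covered; Fenwick agreement on 17.2.2: 17.2.4.3 not covered. → 28%.
Line E: bamboo → 17.4; veneer sheets → 17.4.3; treated → 17.4.3.2. Scheduled 4%. Fenwick agreement on 17.3.3: 17.4.3.2 not covered; Fenwick agreement on 17.2.2: 17.4.3.2 not covered. → 4%.
Sum: 8% + 2% + 3% + 28% + 4% = 45%.

45%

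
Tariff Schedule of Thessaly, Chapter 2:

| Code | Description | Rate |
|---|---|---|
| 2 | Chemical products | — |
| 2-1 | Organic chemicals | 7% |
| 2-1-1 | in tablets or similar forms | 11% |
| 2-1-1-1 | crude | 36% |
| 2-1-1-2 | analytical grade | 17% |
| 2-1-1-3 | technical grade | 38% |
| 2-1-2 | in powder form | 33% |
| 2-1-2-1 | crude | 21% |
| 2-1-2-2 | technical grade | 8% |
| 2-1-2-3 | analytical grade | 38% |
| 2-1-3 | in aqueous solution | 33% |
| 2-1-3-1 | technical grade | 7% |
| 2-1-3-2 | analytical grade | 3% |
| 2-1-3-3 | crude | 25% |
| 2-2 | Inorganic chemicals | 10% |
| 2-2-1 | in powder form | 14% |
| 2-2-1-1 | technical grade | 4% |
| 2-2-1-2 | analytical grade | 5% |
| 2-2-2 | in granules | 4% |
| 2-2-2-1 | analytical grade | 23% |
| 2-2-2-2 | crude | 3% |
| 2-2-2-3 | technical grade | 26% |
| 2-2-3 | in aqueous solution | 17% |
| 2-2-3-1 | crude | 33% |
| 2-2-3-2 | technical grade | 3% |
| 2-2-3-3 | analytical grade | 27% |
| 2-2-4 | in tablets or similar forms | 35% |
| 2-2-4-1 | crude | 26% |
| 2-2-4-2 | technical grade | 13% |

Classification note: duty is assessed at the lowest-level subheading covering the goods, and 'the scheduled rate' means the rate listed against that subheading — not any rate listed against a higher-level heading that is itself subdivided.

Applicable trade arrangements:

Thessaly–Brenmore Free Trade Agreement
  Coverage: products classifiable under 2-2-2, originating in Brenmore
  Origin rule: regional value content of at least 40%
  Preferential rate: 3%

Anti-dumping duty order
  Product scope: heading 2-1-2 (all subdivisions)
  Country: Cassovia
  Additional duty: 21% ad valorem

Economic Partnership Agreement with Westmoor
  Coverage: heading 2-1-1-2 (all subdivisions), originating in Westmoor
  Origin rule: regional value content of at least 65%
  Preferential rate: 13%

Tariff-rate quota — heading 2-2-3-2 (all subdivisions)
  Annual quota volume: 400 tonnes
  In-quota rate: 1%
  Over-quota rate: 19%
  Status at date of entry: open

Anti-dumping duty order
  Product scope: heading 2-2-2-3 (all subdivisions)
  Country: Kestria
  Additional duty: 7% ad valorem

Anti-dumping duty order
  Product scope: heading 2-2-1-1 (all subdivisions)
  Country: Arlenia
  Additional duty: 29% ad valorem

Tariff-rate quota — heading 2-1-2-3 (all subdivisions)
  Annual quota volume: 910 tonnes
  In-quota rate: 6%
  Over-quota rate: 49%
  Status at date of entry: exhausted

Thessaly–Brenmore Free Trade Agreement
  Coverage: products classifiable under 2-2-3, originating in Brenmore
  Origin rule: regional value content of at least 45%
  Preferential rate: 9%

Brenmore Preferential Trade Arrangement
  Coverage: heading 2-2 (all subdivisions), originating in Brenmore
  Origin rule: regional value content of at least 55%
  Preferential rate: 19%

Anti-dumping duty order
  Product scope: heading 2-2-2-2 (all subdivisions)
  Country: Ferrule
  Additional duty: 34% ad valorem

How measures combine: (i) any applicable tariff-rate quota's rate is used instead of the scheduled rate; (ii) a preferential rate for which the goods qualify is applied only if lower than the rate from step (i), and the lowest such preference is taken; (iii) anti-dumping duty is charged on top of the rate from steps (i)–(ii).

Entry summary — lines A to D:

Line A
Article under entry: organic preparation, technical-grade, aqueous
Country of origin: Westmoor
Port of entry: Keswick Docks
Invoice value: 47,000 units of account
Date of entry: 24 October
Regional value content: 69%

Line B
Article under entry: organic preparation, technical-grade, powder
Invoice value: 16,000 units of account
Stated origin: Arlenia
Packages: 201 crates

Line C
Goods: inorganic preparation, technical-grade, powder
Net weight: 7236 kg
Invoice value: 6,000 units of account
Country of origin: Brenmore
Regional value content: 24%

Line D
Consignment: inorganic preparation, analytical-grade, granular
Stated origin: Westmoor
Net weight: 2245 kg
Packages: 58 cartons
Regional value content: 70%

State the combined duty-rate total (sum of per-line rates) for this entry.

42%

Line A: organic → 2-1; aqueous → 2-1-3; technical-grade → 2-1-3-1. Scheduled 7%. Westmoor agreement on 2-1-1-2: 2-1-3-1 not covered. → 7%.
Line B: organic → 2-1; powder → 2-1-2; technical-grade → 2-1-2-2. Scheduled 8%. No special measure applies. → 8%.
Line C: inorganic → 2-2; powder → 2-2-1; technical-grade → 2-2-1-1. Scheduled 4%. Brenmore agreement on 2-2-2: 2-2-1-1 not covered; Brenmore agreement on 2-2-3: 2-2-1-1 not covered; Brenmore agreement on 2-2: RVC < 55%. → 4%.
Line D: inorganic → 2-2; granular → 2-2-2; analytical-grade → 2-2-2-1. Scheduled 23%. Westmoor agreement on 2-1-1-2: 2-2-2-1 not covered. → 23%.
Sum: 7% + 8% + 4% + 23% = 42%.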